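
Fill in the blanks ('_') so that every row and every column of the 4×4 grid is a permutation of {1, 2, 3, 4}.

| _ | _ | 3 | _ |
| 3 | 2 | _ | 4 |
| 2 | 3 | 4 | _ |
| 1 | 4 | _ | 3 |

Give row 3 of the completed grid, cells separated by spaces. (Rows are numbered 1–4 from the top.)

2 3 4 1

(r1,c1): row 1 has {3}; column 1 has {1,2,3}, so it must be 4.
(r1,c2): row 1 has {3,4}; column 2 has {2,3,4}, so it must be 1.
(r1,c4): row 1 has {1,3,4}; column 4 has {3,4}, so it must be 2.
(r2,c3): row 2 has {2,3,4}; column 3 has {3,4}, so it must be 1.
(r3,c4): row 3 has {2,3,4}; column 4 has {2,3,4}, so it must be 1.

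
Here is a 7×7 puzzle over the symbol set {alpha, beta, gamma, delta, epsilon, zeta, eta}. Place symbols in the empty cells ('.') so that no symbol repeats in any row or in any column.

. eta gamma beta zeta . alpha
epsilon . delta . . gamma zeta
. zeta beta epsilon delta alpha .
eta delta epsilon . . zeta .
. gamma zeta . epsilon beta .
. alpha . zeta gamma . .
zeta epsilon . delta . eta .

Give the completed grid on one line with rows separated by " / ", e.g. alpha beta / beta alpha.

delta eta gamma beta zeta epsilon alpha / epsilon beta delta alpha eta gamma zeta / gamma zeta beta epsilon delta alpha eta / eta delta epsilon gamma alpha zeta beta / alpha gamma zeta eta epsilon beta delta / beta alpha eta zeta gamma delta epsilon / zeta epsilon alpha delta beta eta gamma

(r1,c1): row 1 has {alpha,beta,gamma,zeta,eta}; column 1 has {epsilon,zeta,eta}, so it must be delta.
(r1,c6): row 1 has {alpha,beta,gamma,delta,zeta,eta}; column 6 has {alpha,beta,gamma,zeta,eta}, so it must be epsilon.
(r2,c2): row 2 has {gamma,delta,epsilon,zeta}; column 2 has {alpha,gamma,delta,epsilon,zeta,eta}, so it must be beta.
(r3,c1): row 3 has {alpha,beta,delta,epsilon,zeta}; column 1 has {delta,epsilon,zeta,eta}, so it must be gamma.
(r3,c7): row 3 has {alpha,beta,gamma,delta,epsilon,zeta}; column 7 has {alpha,zeta}, so it must be eta.
(r5,c1): row 5 has {beta,gamma,epsilon,zeta}; column 1 has {gamma,delta,epsilon,zeta,eta}, so it must be alpha.
(r5,c4): row 5 has {alpha,beta,gamma,epsilon,zeta}; column 4 has {beta,delta,epsilon,zeta}, so it must be eta.
(r5,c7): row 5 has {alpha,beta,gamma,epsilon,zeta,eta}; column 7 has {alpha,zeta,eta}, so it must be delta.
(r6,c1): row 6 has {alpha,gamma,zeta}; column 1 has {alpha,gamma,delta,epsilon,zeta,eta}, so it must be beta.
(r6,c3): row 6 has {alpha,beta,gamma,zeta}; column 3 has {beta,gamma,delta,epsilon,zeta}, so it must be eta.
(r6,c6): row 6 has {alpha,beta,gamma,zeta,eta}; column 6 has {alpha,beta,gamma,epsilon,zeta,eta}, so it must be delta.
(r6,c7): row 6 has {alpha,beta,gamma,delta,zeta,eta}; column 7 has {alpha,delta,zeta,eta}, so it must be epsilon.
(r7,c3): row 7 has {delta,epsilon,zeta,eta}; column 3 has {beta,gamma,delta,epsilon,zeta,eta}, so it must be alpha.
(r7,c5): row 7 has {alpha,delta,epsilon,zeta,eta}; column 5 has {gamma,delta,epsilon,zeta}, so it must be beta.
(r7,c7): row 7 has {alpha,beta,delta,epsilon,zeta,eta}; column 7 has {alpha,delta,epsilon,zeta,eta}, so it must be gamma.
(r2,c4): row 2 has {beta,gamma,delta,epsilon,zeta}; column 4 has {beta,delta,epsilon,zeta,eta}, so it must be alpha.
(r2,c5): row 2 has {alpha,beta,gamma,delta,epsilon,zeta}; column 5 has {beta,gamma,delta,epsilon,zeta}, so it must be eta.
(r4,c4): row 4 has {delta,epsilon,zeta,eta}; column 4 has {alpha,beta,delta,epsilon,zeta,eta}, so it must be gamma.
(r4,c5): row 4 has {gamma,delta,epsilon,zeta,eta}; column 5 has {beta,gamma,delta,epsilon,zeta,eta}, so it must be alpha.
(r4,c7): row 4 has {alpha,gamma,delta,epsilon,zeta,eta}; column 7 has {alpha,gamma,delta,epsilon,zeta,eta}, so it must be beta.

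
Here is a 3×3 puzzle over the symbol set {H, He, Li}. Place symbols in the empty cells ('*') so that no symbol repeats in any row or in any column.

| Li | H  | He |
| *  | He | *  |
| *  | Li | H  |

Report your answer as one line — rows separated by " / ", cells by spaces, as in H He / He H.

(r2,c1) = H
(r2,c3) = Li
(r3,c1) = He

Li H He / H He Li / He Li H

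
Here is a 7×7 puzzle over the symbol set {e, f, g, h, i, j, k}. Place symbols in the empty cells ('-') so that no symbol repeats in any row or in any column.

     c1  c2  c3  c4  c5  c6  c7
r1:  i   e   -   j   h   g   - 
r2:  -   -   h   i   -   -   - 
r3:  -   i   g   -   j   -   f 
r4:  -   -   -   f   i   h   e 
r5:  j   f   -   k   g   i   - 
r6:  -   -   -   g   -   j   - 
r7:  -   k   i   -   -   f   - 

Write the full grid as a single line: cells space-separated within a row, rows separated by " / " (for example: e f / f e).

i e f j h g k / f j h i k e g / h i g e j k f / k g j f i h e / j f e k g i h / e h k g f j i / g k i h e f j

At row 1, column 7: row 1 has {e,g,h,i,j}; column 7 has {e,f}; that leaves k.
At row 5, column 3: row 5 has {f,g,i,j,k}; column 3 has {g,h,i}; that leaves e.
At row 5, column 7: row 5 has {e,f,g,i,j,k}; column 7 has {e,f,k}; that leaves h.
At row 6, column 2: row 6 has {g,j}; column 2 has {e,f,i,k}; that leaves h.
At row 6, column 7: row 6 has {g,h,j}; column 7 has {e,f,h,k}; that leaves i.
At row 7, column 5: row 7 has {f,i,k}; column 5 has {g,h,i,j}; that leaves e.
At row 1, column 3: row 1 has {e,g,h,i,j,k}; column 3 has {e,g,h,i}; that leaves f.
At row 6, column 3: row 6 has {g,h,i,j}; column 3 has {e,f,g,h,i}; that leaves k.
At row 6, column 5: row 6 has {g,h,i,j,k}; column 5 has {e,g,h,i,j}; that leaves f.
At row 7, column 4: row 7 has {e,f,i,k}; column 4 has {f,g,i,j,k}; that leaves h.
At row 2, column 5: row 2 has {h,i}; column 5 has {e,f,g,h,i,j}; that leaves k.
At row 2, column 6: row 2 has {h,i,k}; column 6 has {f,g,h,i,j}; that leaves e.
At row 3, column 4: row 3 has {f,g,i,j}; column 4 has {f,g,h,i,j,k}; that leaves e.
At row 3, column 6: row 3 has {e,f,g,i,j}; column 6 has {e,f,g,h,i,j}; that leaves k.
At row 4, column 3: row 4 has {e,f,h,i}; column 3 has {e,f,g,h,i,k}; that leaves j.
At row 6, column 1: row 6 has {f,g,h,i,j,k}; column 1 has {i,j}; that leaves e.
At row 7, column 1: row 7 has {e,f,h,i,k}; column 1 has {e,i,j}; that leaves g.
At row 7, column 7: row 7 has {e,f,g,h,i,k}; column 7 has {e,f,h,i,k}; that leaves j.
At row 2, column 1: row 2 has {e,h,i,k}; column 1 has {e,g,i,j}; that leaves f.
At row 2, column 7: row 2 has {e,f,h,i,k}; column 7 has {e,f,h,i,j,k}; that leaves g.
At row 3, column 1: row 3 has {e,f,g,i,j,k}; column 1 has {e,f,g,i,j}; that leaves h.
At row 4, column 1: row 4 has {e,f,h,i,j}; column 1 has {e,f,g,h,i,j}; that leaves k.
At row 4, column 2: row 4 has {e,f,h,i,j,k}; column 2 has {e,f,h,i,k}; that leaves g.
At row 2, column 2: row 2 has {e,f,g,h,i,k}; column 2 has {e,f,g,h,i,k}; that leaves j.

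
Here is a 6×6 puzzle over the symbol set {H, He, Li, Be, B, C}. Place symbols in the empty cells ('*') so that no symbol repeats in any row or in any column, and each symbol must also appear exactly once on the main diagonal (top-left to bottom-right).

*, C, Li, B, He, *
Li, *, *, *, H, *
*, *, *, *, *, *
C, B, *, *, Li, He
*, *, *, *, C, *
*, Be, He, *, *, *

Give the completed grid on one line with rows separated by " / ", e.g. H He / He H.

Be C Li B He H / Li He C Be H B / He H B Li Be C / C B Be H Li He / B Li H He C Be / H Be He C B Li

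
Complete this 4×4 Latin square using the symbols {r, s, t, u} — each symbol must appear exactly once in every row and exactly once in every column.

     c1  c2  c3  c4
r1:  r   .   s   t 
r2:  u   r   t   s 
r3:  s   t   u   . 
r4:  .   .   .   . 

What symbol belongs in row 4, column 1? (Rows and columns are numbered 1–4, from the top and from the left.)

t

(r1,c2) = u
(r3,c4) = r
(r4,c1) = t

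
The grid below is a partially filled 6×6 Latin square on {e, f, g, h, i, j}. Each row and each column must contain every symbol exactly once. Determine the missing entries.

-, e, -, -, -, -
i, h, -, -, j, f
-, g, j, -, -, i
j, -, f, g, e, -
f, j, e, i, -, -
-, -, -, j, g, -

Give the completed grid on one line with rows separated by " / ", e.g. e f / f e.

g e h f i j / i h g e j f / e g j h f i / j i f g e h / f j e i h g / h f i j g e

row 2 has {f,h,i,j}; column 3 has {e,f,j} — only g is left for (r2,c3).
row 2 has {f,g,h,i,j}; column 4 has {g,i,j} — only e is left for (r2,c4).
row 4 has {e,f,g,j}; column 2 has {e,g,h,j} — only i is left for (r4,c2).
row 4 has {e,f,g,i,j}; column 6 has {f,i} — only h is left for (r4,c6).
row 5 has {e,f,i,j}; column 5 has {e,g,j} — only h is left for (r5,c5).
row 5 has {e,f,h,i,j}; column 6 has {f,h,i} — only g is left for (r5,c6).
row 6 has {g,j}; column 2 has {e,g,h,i,j} — only f is left for (r6,c2).
row 6 has {f,g,j}; column 6 has {f,g,h,i} — only e is left for (r6,c6).
row 1 has {e}; column 6 has {e,f,g,h,i} — only j is left for (r1,c6).
row 3 has {g,i,j}; column 5 has {e,g,h,j} — only f is left for (r3,c5).
row 6 has {e,f,g,j}; column 1 has {f,i,j} — only h is left for (r6,c1).
row 6 has {e,f,g,h,j}; column 3 has {e,f,g,j} — only i is left for (r6,c3).
row 1 has {e,j}; column 1 has {f,h,i,j} — only g is left for (r1,c1).
row 1 has {e,g,j}; column 3 has {e,f,g,i,j} — only h is left for (r1,c3).
row 1 has {e,g,h,j}; column 4 has {e,g,i,j} — only f is left for (r1,c4).
row 1 has {e,f,g,h,j}; column 5 has {e,f,g,h,j} — only i is left for (r1,c5).
row 3 has {f,g,i,j}; column 1 has {f,g,h,i,j} — only e is left for (r3,c1).
row 3 has {e,f,g,i,j}; column 4 has {e,f,g,i,j} — only h is left for (r3,c4).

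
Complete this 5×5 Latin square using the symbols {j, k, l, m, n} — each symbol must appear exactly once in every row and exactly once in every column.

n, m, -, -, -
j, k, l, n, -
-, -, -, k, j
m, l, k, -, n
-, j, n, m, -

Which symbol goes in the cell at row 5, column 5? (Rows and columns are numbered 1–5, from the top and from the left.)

l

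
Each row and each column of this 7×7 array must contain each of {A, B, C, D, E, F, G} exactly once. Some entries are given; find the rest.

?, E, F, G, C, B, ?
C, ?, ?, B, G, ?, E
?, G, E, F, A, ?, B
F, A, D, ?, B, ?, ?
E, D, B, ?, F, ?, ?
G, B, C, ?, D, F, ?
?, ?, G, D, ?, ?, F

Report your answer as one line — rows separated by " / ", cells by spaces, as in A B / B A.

(r2,c2) = F
(r2,c3) = A
(r2,c6) = D
(r3,c1) = D
(r3,c6) = C
(r6,c7) = A
(r7,c2) = C
(r7,c5) = E
(r7,c6) = A
(r1,c1) = A
(r1,c7) = D
(r5,c6) = G
(r5,c7) = C
(r6,c4) = E
(r7,c1) = B
(r4,c4) = C
(r4,c6) = E
(r4,c7) = G
(r5,c4) = A

A E F G C B D / C F A B G D E / D G E F A C B / F A D C B E G / E D B A F G C / G B C E D F A / B C G D E A F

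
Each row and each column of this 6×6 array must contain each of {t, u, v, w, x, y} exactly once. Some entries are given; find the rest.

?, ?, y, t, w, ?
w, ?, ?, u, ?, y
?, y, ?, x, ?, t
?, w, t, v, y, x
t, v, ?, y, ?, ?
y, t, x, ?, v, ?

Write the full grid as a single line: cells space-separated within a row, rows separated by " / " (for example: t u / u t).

x u y t w v / w x v u t y / v y w x u t / u w t v y x / t v u y x w / y t x w v u

(r2,c2) = x
(r2,c3) = v
(r2,c5) = t
(r3,c5) = u
(r4,c1) = u
(r5,c5) = x
(r6,c4) = w
(r6,c6) = u
(r1,c2) = u
(r1,c6) = v
(r3,c1) = v
(r3,c3) = w
(r5,c3) = u
(r5,c6) = w
(r1,c1) = x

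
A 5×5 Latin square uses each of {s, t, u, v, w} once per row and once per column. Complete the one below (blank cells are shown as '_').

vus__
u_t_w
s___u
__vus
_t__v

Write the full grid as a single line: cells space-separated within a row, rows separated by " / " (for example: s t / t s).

(r1,c5) = t
(r3,c3) = w
(r4,c2) = w
(r5,c1) = w
(r5,c3) = u
(r5,c4) = s
(r1,c4) = w
(r2,c4) = v
(r3,c2) = v
(r3,c4) = t
(r4,c1) = t
(r2,c2) = s

v u s w t / u s t v w / s v w t u / t w v u s / w t u s v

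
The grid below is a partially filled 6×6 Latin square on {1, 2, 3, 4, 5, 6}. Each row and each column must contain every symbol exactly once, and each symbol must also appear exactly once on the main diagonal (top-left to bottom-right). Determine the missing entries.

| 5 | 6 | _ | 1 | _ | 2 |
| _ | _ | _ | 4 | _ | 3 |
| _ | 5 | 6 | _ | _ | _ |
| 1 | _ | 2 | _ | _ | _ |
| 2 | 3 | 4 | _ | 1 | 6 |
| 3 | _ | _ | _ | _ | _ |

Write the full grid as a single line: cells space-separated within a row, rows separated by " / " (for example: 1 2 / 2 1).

(r1,c3) = 3
(r1,c5) = 4
(r2,c1) = 6
(r2,c2) = 2
(r2,c5) = 5
(r3,c1) = 4
(r3,c6) = 1
(r4,c2) = 4
(r4,c4) = 3
(r4,c5) = 6
(r4,c6) = 5
(r5,c4) = 5
(r6,c2) = 1
(r6,c3) = 5
(r6,c5) = 2
(r6,c6) = 4
(r2,c3) = 1
(r3,c4) = 2
(r3,c5) = 3
(r6,c4) = 6

5 6 3 1 4 2 / 6 2 1 4 5 3 / 4 5 6 2 3 1 / 1 4 2 3 6 5 / 2 3 4 5 1 6 / 3 1 5 6 2 4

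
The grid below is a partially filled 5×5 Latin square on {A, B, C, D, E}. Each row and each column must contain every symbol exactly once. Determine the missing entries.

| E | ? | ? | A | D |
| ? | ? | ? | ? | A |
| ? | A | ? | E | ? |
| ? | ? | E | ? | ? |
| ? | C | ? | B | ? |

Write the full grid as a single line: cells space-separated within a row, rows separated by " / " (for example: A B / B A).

(r1,c2) = B
(r1,c3) = C
(r4,c2) = D
(r4,c4) = C
(r4,c5) = B
(r5,c5) = E
(r2,c2) = E
(r2,c4) = D
(r3,c5) = C
(r4,c1) = A
(r5,c1) = D
(r5,c3) = A
(r2,c3) = B
(r3,c1) = B
(r3,c3) = D
(r2,c1) = C

E B C A D / C E B D A / B A D E C / A D E C B / D C A B E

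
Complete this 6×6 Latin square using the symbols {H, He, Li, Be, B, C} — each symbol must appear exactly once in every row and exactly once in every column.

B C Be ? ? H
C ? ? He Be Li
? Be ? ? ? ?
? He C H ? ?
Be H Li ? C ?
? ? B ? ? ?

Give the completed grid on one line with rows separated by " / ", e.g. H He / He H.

(r1,c4): row 1 has {H,Be,B,C}; column 4 has {H,He}, so it must be Li.
(r1,c5): row 1 has {H,Li,Be,B,C}; column 5 has {Be,C}, so it must be He.
(r2,c2): row 2 has {He,Li,Be,C}; column 2 has {H,He,Be,C}, so it must be B.
(r2,c3): row 2 has {He,Li,Be,B,C}; column 3 has {Li,Be,B,C}, so it must be H.
(r3,c3): row 3 has {Be}; column 3 has {H,Li,Be,B,C}, so it must be He.
(r4,c1): row 4 has {H,He,C}; column 1 has {Be,B,C}, so it must be Li.
(r4,c5): row 4 has {H,He,Li,C}; column 5 has {He,Be,C}, so it must be B.
(r4,c6): row 4 has {H,He,Li,B,C}; column 6 has {H,Li}, so it must be Be.
(r5,c4): row 5 has {H,Li,Be,C}; column 4 has {H,He,Li}, so it must be B.
(r5,c6): row 5 has {H,Li,Be,B,C}; column 6 has {H,Li,Be}, so it must be He.
(r6,c2): row 6 has {B}; column 2 has {H,He,Be,B,C}, so it must be Li.
(r6,c5): row 6 has {Li,B}; column 5 has {He,Be,B,C}, so it must be H.
(r6,c6): row 6 has {H,Li,B}; column 6 has {H,He,Li,Be}, so it must be C.
(r3,c1): row 3 has {He,Be}; column 1 has {Li,Be,B,C}, so it must be H.
(r3,c4): row 3 has {H,He,Be}; column 4 has {H,He,Li,B}, so it must be C.
(r3,c5): row 3 has {H,He,Be,C}; column 5 has {H,He,Be,B,C}, so it must be Li.
(r3,c6): row 3 has {H,He,Li,Be,C}; column 6 has {H,He,Li,Be,C}, so it must be B.
(r6,c1): row 6 has {H,Li,B,C}; column 1 has {H,Li,Be,B,C}, so it must be He.
(r6,c4): row 6 has {H,He,Li,B,C}; column 4 has {H,He,Li,B,C}, so it must be Be.

B C Be Li He H / C B H He Be Li / H Be He C Li B / Li He C H B Be / Be H Li B C He / He Li B Be H C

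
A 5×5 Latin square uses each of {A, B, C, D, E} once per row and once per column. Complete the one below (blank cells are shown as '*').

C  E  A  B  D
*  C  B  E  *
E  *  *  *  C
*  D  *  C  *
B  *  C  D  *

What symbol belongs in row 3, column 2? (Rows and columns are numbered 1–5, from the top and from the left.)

(r2,c5) = A
(r3,c3) = D
(r3,c4) = A
(r4,c1) = A
(r4,c3) = E
(r4,c5) = B
(r5,c2) = A
(r5,c5) = E
(r2,c1) = D
(r3,c2) = B

B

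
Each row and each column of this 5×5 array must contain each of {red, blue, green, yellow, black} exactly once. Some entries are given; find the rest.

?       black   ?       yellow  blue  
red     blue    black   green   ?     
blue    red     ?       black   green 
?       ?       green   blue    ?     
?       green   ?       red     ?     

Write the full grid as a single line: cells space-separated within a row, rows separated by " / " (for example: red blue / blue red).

green black red yellow blue / red blue black green yellow / blue red yellow black green / black yellow green blue red / yellow green blue red black

At row 1, column 1: row 1 has {blue,yellow,black}; column 1 has {red,blue}; that leaves green.
At row 1, column 3: row 1 has {blue,green,yellow,black}; column 3 has {green,black}; that leaves red.
At row 2, column 5: row 2 has {red,blue,green,black}; column 5 has {blue,green}; that leaves yellow.
At row 3, column 3: row 3 has {red,blue,green,black}; column 3 has {red,green,black}; that leaves yellow.
At row 4, column 2: row 4 has {blue,green}; column 2 has {red,blue,green,black}; that leaves yellow.
At row 5, column 3: row 5 has {red,green}; column 3 has {red,green,yellow,black}; that leaves blue.
At row 5, column 5: row 5 has {red,blue,green}; column 5 has {blue,green,yellow}; that leaves black.
At row 4, column 1: row 4 has {blue,green,yellow}; column 1 has {red,blue,green}; that leaves black.
At row 4, column 5: row 4 has {blue,green,yellow,black}; column 5 has {blue,green,yellow,black}; that leaves red.
At row 5, column 1: row 5 has {red,blue,green,black}; column 1 has {red,blue,green,black}; that leaves yellow.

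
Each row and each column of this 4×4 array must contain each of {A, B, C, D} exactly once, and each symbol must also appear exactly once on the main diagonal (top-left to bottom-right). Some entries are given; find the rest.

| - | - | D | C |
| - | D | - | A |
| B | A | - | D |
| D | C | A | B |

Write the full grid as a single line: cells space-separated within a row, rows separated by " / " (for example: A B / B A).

row 1 has {C,D}; column 1 has {B,D}; the diagonal has {B,D} — only A is left for (r1,c1).
row 1 has {A,C,D}; column 2 has {A,C,D} — only B is left for (r1,c2).
row 2 has {A,D}; column 1 has {A,B,D} — only C is left for (r2,c1).
row 2 has {A,C,D}; column 3 has {A,D} — only B is left for (r2,c3).
row 3 has {A,B,D}; column 3 has {A,B,D}; the diagonal has {A,B,D} — only C is left for (r3,c3).

A B D C / C D B A / B A C D / D C A B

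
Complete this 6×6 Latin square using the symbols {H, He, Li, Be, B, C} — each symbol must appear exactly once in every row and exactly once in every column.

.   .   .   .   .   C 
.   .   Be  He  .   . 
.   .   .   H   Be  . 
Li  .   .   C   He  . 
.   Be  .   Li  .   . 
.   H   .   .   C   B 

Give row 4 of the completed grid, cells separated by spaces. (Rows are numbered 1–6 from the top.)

Cell (r4,c2): row 4 has {He,Li,C}; column 2 has {H,Be} → B.
Cell (r4,c3): row 4 has {He,Li,B,C}; column 3 has {Be} → H.
Cell (r4,c6): row 4 has {H,He,Li,B,C}; column 6 has {B,C} → Be.

Li B H C He Be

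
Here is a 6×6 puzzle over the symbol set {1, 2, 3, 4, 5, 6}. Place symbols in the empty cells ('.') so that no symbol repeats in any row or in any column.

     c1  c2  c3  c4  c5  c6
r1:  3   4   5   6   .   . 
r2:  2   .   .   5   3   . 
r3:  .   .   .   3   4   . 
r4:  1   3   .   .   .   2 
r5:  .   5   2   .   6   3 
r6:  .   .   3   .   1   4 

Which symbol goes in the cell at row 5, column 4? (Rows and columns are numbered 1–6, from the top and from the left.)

At row 1, column 5: row 1 has {3,4,5,6}; column 5 has {1,3,4,6}; that leaves 2.
At row 1, column 6: row 1 has {2,3,4,5,6}; column 6 has {2,3,4}; that leaves 1.
At row 2, column 6: row 2 has {2,3,5}; column 6 has {1,2,3,4}; that leaves 6.
At row 3, column 6: row 3 has {3,4}; column 6 has {1,2,3,4,6}; that leaves 5.
At row 4, column 4: row 4 has {1,2,3}; column 4 has {3,5,6}; that leaves 4.
At row 4, column 5: row 4 has {1,2,3,4}; column 5 has {1,2,3,4,6}; that leaves 5.
At row 5, column 1: row 5 has {2,3,5,6}; column 1 has {1,2,3}; that leaves 4.
At row 5, column 4: row 5 has {2,3,4,5,6}; column 4 has {3,4,5,6}; that leaves 1.

1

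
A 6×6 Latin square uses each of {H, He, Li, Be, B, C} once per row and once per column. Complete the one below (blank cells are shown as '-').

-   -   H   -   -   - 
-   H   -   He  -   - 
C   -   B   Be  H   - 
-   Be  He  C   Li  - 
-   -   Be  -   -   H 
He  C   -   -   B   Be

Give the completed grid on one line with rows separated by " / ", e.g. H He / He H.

(r4,c6) = B
(r6,c3) = Li
(r6,c4) = H
(r2,c3) = C
(r2,c5) = Be
(r2,c6) = Li
(r3,c6) = He
(r4,c1) = H
(r1,c6) = C
(r2,c1) = B
(r3,c2) = Li
(r5,c1) = Li
(r5,c4) = B
(r1,c1) = Be
(r1,c4) = Li
(r1,c5) = He
(r5,c2) = He
(r5,c5) = C
(r1,c2) = B

Be B H Li He C / B H C He Be Li / C Li B Be H He / H Be He C Li B / Li He Be B C H / He C Li H B Be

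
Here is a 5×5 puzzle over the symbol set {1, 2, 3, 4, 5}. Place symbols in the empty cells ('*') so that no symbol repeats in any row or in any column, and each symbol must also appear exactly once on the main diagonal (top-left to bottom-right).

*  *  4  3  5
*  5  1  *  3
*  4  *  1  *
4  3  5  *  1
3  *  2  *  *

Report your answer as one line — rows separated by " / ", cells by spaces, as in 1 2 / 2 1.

1 2 4 3 5 / 2 5 1 4 3 / 5 4 3 1 2 / 4 3 5 2 1 / 3 1 2 5 4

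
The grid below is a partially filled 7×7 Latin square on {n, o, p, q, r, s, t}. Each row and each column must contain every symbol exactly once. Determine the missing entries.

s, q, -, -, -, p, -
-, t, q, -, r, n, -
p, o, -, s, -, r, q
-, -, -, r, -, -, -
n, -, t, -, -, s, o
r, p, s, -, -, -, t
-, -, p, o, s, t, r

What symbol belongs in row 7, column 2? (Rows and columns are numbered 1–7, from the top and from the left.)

n

At row 1, column 7: row 1 has {p,q,s}; column 7 has {o,q,r,t}; that leaves n.
At row 2, column 1: row 2 has {n,q,r,t}; column 1 has {n,p,r,s}; that leaves o.
At row 2, column 4: row 2 has {n,o,q,r,t}; column 4 has {o,r,s}; that leaves p.
At row 2, column 7: row 2 has {n,o,p,q,r,t}; column 7 has {n,o,q,r,t}; that leaves s.
At row 3, column 3: row 3 has {o,p,q,r,s}; column 3 has {p,q,s,t}; that leaves n.
At row 3, column 5: row 3 has {n,o,p,q,r,s}; column 5 has {r,s}; that leaves t.
At row 4, column 3: row 4 has {r}; column 3 has {n,p,q,s,t}; that leaves o.
At row 4, column 6: row 4 has {o,r}; column 6 has {n,p,r,s,t}; that leaves q.
At row 4, column 7: row 4 has {o,q,r}; column 7 has {n,o,q,r,s,t}; that leaves p.
At row 5, column 2: row 5 has {n,o,s,t}; column 2 has {o,p,q,t}; that leaves r.
At row 5, column 4: row 5 has {n,o,r,s,t}; column 4 has {o,p,r,s}; that leaves q.
At row 5, column 5: row 5 has {n,o,q,r,s,t}; column 5 has {r,s,t}; that leaves p.
At row 6, column 4: row 6 has {p,r,s,t}; column 4 has {o,p,q,r,s}; that leaves n.
At row 6, column 6: row 6 has {n,p,r,s,t}; column 6 has {n,p,q,r,s,t}; that leaves o.
At row 7, column 1: row 7 has {o,p,r,s,t}; column 1 has {n,o,p,r,s}; that leaves q.
At row 7, column 2: row 7 has {o,p,q,r,s,t}; column 2 has {o,p,q,r,t}; that leaves n.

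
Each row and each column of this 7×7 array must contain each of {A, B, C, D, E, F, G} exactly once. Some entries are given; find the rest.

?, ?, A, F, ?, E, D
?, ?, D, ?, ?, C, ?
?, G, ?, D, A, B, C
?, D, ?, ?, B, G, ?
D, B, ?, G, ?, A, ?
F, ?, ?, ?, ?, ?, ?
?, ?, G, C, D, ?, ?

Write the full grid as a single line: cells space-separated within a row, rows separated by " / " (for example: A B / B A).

B C A F G E D / G F D B E C A / E G F D A B C / C D E A B G F / D B C G F A E / F A B E C D G / A E G C D F B

Cell (r1,c2): row 1 has {A,D,E,F}; column 2 has {B,D,G} → C.
Cell (r1,c5): row 1 has {A,C,D,E,F}; column 5 has {A,B,D} → G.
Cell (r3,c1): row 3 has {A,B,C,D,G}; column 1 has {D,F} → E.
Cell (r3,c3): row 3 has {A,B,C,D,E,G}; column 3 has {A,D,G} → F.
Cell (r6,c6): row 6 has {F}; column 6 has {A,B,C,E,G} → D.
Cell (r7,c6): row 7 has {C,D,G}; column 6 has {A,B,C,D,E,G} → F.
Cell (r1,c1): row 1 has {A,C,D,E,F,G}; column 1 has {D,E,F} → B.
Cell (r7,c1): row 7 has {C,D,F,G}; column 1 has {B,D,E,F} → A.
Cell (r7,c2): row 7 has {A,C,D,F,G}; column 2 has {B,C,D,G} → E.
Cell (r7,c7): row 7 has {A,C,D,E,F,G}; column 7 has {C,D} → B.
Cell (r2,c1): row 2 has {C,D}; column 1 has {A,B,D,E,F} → G.
Cell (r4,c1): row 4 has {B,D,G}; column 1 has {A,B,D,E,F,G} → C.
Cell (r4,c3): row 4 has {B,C,D,G}; column 3 has {A,D,F,G} → E.
Cell (r4,c4): row 4 has {B,C,D,E,G}; column 4 has {C,D,F,G} → A.
Cell (r4,c7): row 4 has {A,B,C,D,E,G}; column 7 has {B,C,D} → F.
Cell (r5,c3): row 5 has {A,B,D,G}; column 3 has {A,D,E,F,G} → C.
Cell (r5,c7): row 5 has {A,B,C,D,G}; column 7 has {B,C,D,F} → E.
Cell (r6,c2): row 6 has {D,F}; column 2 has {B,C,D,E,G} → A.
Cell (r6,c3): row 6 has {A,D,F}; column 3 has {A,C,D,E,F,G} → B.
Cell (r6,c4): row 6 has {A,B,D,F}; column 4 has {A,C,D,F,G} → E.
Cell (r6,c5): row 6 has {A,B,D,E,F}; column 5 has {A,B,D,G} → C.
Cell (r6,c7): row 6 has {A,B,C,D,E,F}; column 7 has {B,C,D,E,F} → G.
Cell (r2,c2): row 2 has {C,D,G}; column 2 has {A,B,C,D,E,G} → F.
Cell (r2,c4): row 2 has {C,D,F,G}; column 4 has {A,C,D,E,F,G} → B.
Cell (r2,c5): row 2 has {B,C,D,F,G}; column 5 has {A,B,C,D,G} → E.
Cell (r2,c7): row 2 has {B,C,D,E,F,G}; column 7 has {B,C,D,E,F,G} → A.
Cell (r5,c5): row 5 has {A,B,C,D,E,G}; column 5 has {A,B,C,D,E,G} → F.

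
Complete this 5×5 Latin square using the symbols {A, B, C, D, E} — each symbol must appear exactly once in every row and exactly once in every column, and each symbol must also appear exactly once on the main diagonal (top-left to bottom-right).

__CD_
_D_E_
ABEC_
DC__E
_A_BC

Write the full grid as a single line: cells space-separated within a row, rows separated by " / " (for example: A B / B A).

At row 1, column 1: row 1 has {C,D}; column 1 has {A,D}; the diagonal has {C,D,E}; that leaves B.
At row 1, column 2: row 1 has {B,C,D}; column 2 has {A,B,C,D}; that leaves E.
At row 1, column 5: row 1 has {B,C,D,E}; column 5 has {C,E}; that leaves A.
At row 2, column 1: row 2 has {D,E}; column 1 has {A,B,D}; that leaves C.
At row 2, column 5: row 2 has {C,D,E}; column 5 has {A,C,E}; that leaves B.
At row 3, column 5: row 3 has {A,B,C,E}; column 5 has {A,B,C,E}; that leaves D.
At row 4, column 4: row 4 has {C,D,E}; column 4 has {B,C,D,E}; the diagonal has {B,C,D,E}; that leaves A.
At row 5, column 1: row 5 has {A,B,C}; column 1 has {A,B,C,D}; that leaves E.
At row 5, column 3: row 5 has {A,B,C,E}; column 3 has {C,E}; that leaves D.
At row 2, column 3: row 2 has {B,C,D,E}; column 3 has {C,D,E}; that leaves A.
At row 4, column 3: row 4 has {A,C,D,E}; column 3 has {A,C,D,E}; that leaves B.

B E C D A / C D A E B / A B E C D / D C B A E / E A D B C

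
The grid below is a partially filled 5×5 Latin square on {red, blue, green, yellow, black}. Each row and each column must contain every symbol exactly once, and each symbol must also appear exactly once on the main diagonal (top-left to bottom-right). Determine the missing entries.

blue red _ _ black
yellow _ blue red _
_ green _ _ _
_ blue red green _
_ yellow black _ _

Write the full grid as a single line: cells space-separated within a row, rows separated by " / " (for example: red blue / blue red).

blue red green yellow black / yellow black blue red green / red green yellow black blue / black blue red green yellow / green yellow black blue red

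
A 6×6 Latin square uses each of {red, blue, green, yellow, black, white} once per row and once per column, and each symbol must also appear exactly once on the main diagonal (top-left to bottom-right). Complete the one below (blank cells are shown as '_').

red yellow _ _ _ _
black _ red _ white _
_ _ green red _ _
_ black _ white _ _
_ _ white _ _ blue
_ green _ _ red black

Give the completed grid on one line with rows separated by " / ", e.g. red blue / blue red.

Cell (r2,c2): row 2 has {red,black,white}; column 2 has {green,yellow,black}; the diagonal has {red,green,black,white} → blue.
Cell (r3,c2): row 3 has {red,green}; column 2 has {blue,green,yellow,black} → white.
Cell (r3,c6): row 3 has {red,green,white}; column 6 has {blue,black} → yellow.
Cell (r5,c2): row 5 has {blue,white}; column 2 has {blue,green,yellow,black,white} → red.
Cell (r5,c5): row 5 has {red,blue,white}; column 5 has {red,white}; the diagonal has {red,blue,green,black,white} → yellow.
Cell (r2,c6): row 2 has {red,blue,black,white}; column 6 has {blue,yellow,black} → green.
Cell (r3,c1): row 3 has {red,green,yellow,white}; column 1 has {red,black} → blue.
Cell (r3,c5): row 3 has {red,blue,green,yellow,white}; column 5 has {red,yellow,white} → black.
Cell (r4,c6): row 4 has {black,white}; column 6 has {blue,green,yellow,black} → red.
Cell (r5,c1): row 5 has {red,blue,yellow,white}; column 1 has {red,blue,black} → green.
Cell (r5,c4): row 5 has {red,blue,green,yellow,white}; column 4 has {red,white} → black.
Cell (r1,c6): row 1 has {red,yellow}; column 6 has {red,blue,green,yellow,black} → white.
Cell (r2,c4): row 2 has {red,blue,green,black,white}; column 4 has {red,black,white} → yellow.
Cell (r4,c1): row 4 has {red,black,white}; column 1 has {red,blue,green,black} → yellow.
Cell (r4,c3): row 4 has {red,yellow,black,white}; column 3 has {red,green,white} → blue.
Cell (r4,c5): row 4 has {red,blue,yellow,black,white}; column 5 has {red,yellow,black,white} → green.
Cell (r6,c1): row 6 has {red,green,black}; column 1 has {red,blue,green,yellow,black} → white.
Cell (r6,c3): row 6 has {red,green,black,white}; column 3 has {red,blue,green,white} → yellow.
Cell (r6,c4): row 6 has {red,green,yellow,black,white}; column 4 has {red,yellow,black,white} → blue.
Cell (r1,c3): row 1 has {red,yellow,white}; column 3 has {red,blue,green,yellow,white} → black.
Cell (r1,c4): row 1 has {red,yellow,black,white}; column 4 has {red,blue,yellow,black,white} → green.
Cell (r1,c5): row 1 has {red,green,yellow,black,white}; column 5 has {red,green,yellow,black,white} → blue.

red yellow black green blue white / black blue red yellow white green / blue white green red black yellow / yellow black blue white green red / green red white black yellow blue / white green yellow blue red black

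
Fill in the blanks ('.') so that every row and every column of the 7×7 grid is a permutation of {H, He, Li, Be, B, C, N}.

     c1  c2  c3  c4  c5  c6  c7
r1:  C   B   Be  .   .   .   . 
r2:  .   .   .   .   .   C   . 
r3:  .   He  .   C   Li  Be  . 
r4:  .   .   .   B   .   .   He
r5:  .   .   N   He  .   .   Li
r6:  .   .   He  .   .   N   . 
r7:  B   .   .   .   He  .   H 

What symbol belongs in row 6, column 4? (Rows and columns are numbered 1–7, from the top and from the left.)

Be

(r1,c7): row 1 has {Be,B,C}; column 7 has {H,He,Li}, so it must be N.
(r3,c7): row 3 has {He,Li,Be,C}; column 7 has {H,He,Li,N}, so it must be B.
(r7,c6): row 7 has {H,He,B}; column 6 has {Be,C,N}, so it must be Li.
(r1,c5): row 1 has {Be,B,C,N}; column 5 has {He,Li}, so it must be H.
(r1,c6): row 1 has {H,Be,B,C,N}; column 6 has {Li,Be,C,N}, so it must be He.
(r2,c7): row 2 has {C}; column 7 has {H,He,Li,B,N}, so it must be Be.
(r3,c3): row 3 has {He,Li,Be,B,C}; column 3 has {He,Be,N}, so it must be H.
(r4,c6): row 4 has {He,B}; column 6 has {He,Li,Be,C,N}, so it must be H.
(r5,c6): row 5 has {He,Li,N}; column 6 has {H,He,Li,Be,C,N}, so it must be B.
(r6,c7): row 6 has {He,N}; column 7 has {H,He,Li,Be,B,N}, so it must be C.
(r7,c3): row 7 has {H,He,Li,B}; column 3 has {H,He,Be,N}, so it must be C.
(r1,c4): row 1 has {H,He,Be,B,C,N}; column 4 has {He,B,C}, so it must be Li.
(r3,c1): row 3 has {H,He,Li,Be,B,C}; column 1 has {B,C}, so it must be N.
(r4,c3): row 4 has {H,He,B}; column 3 has {H,He,Be,C,N}, so it must be Li.
(r2,c3): row 2 has {Be,C}; column 3 has {H,He,Li,Be,C,N}, so it must be B.
(r2,c5): row 2 has {Be,B,C}; column 5 has {H,He,Li}, so it must be N.
(r4,c1): row 4 has {H,He,Li,B}; column 1 has {B,C,N}, so it must be Be.
(r4,c5): row 4 has {H,He,Li,Be,B}; column 5 has {H,He,Li,N}, so it must be C.
(r5,c1): row 5 has {He,Li,B,N}; column 1 has {Be,B,C,N}, so it must be H.
(r5,c5): row 5 has {H,He,Li,B,N}; column 5 has {H,He,Li,C,N}, so it must be Be.
(r6,c1): row 6 has {He,C,N}; column 1 has {H,Be,B,C,N}, so it must be Li.
(r6,c5): row 6 has {He,Li,C,N}; column 5 has {H,He,Li,Be,C,N}, so it must be B.
(r2,c1): row 2 has {Be,B,C,N}; column 1 has {H,Li,Be,B,C,N}, so it must be He.
(r2,c4): row 2 has {He,Be,B,C,N}; column 4 has {He,Li,B,C}, so it must be H.
(r4,c2): row 4 has {H,He,Li,Be,B,C}; column 2 has {He,B}, so it must be N.
(r5,c2): row 5 has {H,He,Li,Be,B,N}; column 2 has {He,B,N}, so it must be C.
(r6,c4): row 6 has {He,Li,B,C,N}; column 4 has {H,He,Li,B,C}, so it must be Be.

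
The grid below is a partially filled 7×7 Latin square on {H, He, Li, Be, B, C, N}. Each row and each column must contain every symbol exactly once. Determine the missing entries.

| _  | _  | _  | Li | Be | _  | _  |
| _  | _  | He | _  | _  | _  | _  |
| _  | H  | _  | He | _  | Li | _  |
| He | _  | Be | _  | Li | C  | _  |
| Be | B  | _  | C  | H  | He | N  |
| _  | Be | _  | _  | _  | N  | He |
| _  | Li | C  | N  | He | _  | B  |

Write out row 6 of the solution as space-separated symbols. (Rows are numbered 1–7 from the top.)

Li Be B H C N He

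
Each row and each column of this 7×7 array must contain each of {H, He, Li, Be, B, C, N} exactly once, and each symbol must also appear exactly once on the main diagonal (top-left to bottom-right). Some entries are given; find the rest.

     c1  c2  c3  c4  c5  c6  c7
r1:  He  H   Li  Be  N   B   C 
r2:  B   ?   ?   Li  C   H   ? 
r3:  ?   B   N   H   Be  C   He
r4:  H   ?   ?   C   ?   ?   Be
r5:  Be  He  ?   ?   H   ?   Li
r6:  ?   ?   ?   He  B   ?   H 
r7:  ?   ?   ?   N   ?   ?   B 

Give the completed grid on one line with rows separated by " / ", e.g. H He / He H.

(r2,c2) = Be
(r2,c3) = He
(r2,c7) = N
(r3,c1) = Li
(r4,c3) = B
(r5,c3) = C
(r5,c4) = B
(r5,c6) = N
(r6,c3) = Be
(r6,c6) = Li
(r7,c1) = C
(r7,c2) = Li
(r7,c3) = H
(r7,c5) = He
(r7,c6) = Be
(r4,c2) = N
(r4,c5) = Li
(r4,c6) = He
(r6,c1) = N
(r6,c2) = C

He H Li Be N B C / B Be He Li C H N / Li B N H Be C He / H N B C Li He Be / Be He C B H N Li / N C Be He B Li H / C Li H N He Be B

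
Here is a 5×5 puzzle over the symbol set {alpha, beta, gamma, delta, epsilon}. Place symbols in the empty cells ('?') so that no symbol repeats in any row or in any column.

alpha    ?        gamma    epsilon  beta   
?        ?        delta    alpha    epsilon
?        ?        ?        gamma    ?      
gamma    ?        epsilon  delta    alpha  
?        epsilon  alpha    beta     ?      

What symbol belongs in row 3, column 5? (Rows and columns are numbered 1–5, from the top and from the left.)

delta

(r1,c2): row 1 has {alpha,beta,gamma,epsilon}; column 2 has {epsilon}, so it must be delta.
(r2,c1): row 2 has {alpha,delta,epsilon}; column 1 has {alpha,gamma}, so it must be beta.
(r2,c2): row 2 has {alpha,beta,delta,epsilon}; column 2 has {delta,epsilon}, so it must be gamma.
(r3,c3): row 3 has {gamma}; column 3 has {alpha,gamma,delta,epsilon}, so it must be beta.
(r3,c5): row 3 has {beta,gamma}; column 5 has {alpha,beta,epsilon}, so it must be delta.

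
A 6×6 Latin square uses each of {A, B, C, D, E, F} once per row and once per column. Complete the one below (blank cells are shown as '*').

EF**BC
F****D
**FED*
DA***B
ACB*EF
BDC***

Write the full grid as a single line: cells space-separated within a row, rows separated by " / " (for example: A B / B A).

E F D A B C / F E A B C D / C B F E D A / D A E C F B / A C B D E F / B D C F A E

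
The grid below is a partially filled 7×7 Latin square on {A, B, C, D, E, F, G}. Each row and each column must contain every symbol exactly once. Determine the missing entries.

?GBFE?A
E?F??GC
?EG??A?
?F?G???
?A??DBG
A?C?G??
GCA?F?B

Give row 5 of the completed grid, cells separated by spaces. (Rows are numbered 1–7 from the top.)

(r5,c3) = E
(r5,c4) = C
(r4,c3) = D
(r4,c7) = E
(r5,c1) = F

F A E C D B G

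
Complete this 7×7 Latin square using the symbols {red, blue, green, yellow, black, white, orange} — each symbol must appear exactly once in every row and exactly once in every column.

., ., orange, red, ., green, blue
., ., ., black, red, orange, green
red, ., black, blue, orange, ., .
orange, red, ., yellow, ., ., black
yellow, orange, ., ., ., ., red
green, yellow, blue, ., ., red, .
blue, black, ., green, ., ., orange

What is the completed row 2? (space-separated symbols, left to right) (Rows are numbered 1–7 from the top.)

(r1,c2) = white
(r2,c1) = white
(r2,c2) = blue
(r2,c3) = yellow

white blue yellow black red orange green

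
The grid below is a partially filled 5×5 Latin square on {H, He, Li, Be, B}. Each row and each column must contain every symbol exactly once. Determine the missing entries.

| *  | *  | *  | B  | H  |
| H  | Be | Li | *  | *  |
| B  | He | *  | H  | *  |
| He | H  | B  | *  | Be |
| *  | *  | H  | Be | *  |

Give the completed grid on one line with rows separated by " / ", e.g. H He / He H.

Be Li He B H / H Be Li He B / B He Be H Li / He H B Li Be / Li B H Be He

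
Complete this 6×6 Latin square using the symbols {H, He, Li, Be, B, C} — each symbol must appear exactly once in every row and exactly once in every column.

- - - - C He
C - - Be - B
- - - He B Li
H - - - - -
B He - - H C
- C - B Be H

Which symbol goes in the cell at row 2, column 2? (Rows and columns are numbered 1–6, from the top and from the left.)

Li

(r3,c1) = Be
(r3,c2) = H
(r3,c3) = C
(r4,c6) = Be
(r5,c4) = Li
(r1,c1) = Li
(r1,c4) = H
(r2,c2) = Li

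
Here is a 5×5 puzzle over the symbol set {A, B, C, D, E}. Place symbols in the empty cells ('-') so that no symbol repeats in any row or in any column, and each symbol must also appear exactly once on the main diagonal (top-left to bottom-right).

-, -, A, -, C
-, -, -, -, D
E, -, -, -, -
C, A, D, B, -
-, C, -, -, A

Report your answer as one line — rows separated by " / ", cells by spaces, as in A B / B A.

D B A E C / A E B C D / E D C A B / C A D B E / B C E D A

row 1 has {A,C}; column 1 has {C,E}; the diagonal has {A,B} — only D is left for (r1,c1).
row 1 has {A,C,D}; column 4 has {B} — only E is left for (r1,c4).
row 2 has {D}; column 2 has {A,C}; the diagonal has {A,B,D} — only E is left for (r2,c2).
row 3 has {E}; column 3 has {A,D}; the diagonal has {A,B,D,E} — only C is left for (r3,c3).
row 3 has {C,E}; column 5 has {A,C,D} — only B is left for (r3,c5).
row 4 has {A,B,C,D}; column 5 has {A,B,C,D} — only E is left for (r4,c5).
row 5 has {A,C}; column 1 has {C,D,E} — only B is left for (r5,c1).
row 5 has {A,B,C}; column 3 has {A,C,D} — only E is left for (r5,c3).
row 5 has {A,B,C,E}; column 4 has {B,E} — only D is left for (r5,c4).
row 1 has {A,C,D,E}; column 2 has {A,C,E} — only B is left for (r1,c2).
row 2 has {D,E}; column 1 has {B,C,D,E} — only A is left for (r2,c1).
row 2 has {A,D,E}; column 3 has {A,C,D,E} — only B is left for (r2,c3).
row 2 has {A,B,D,E}; column 4 has {B,D,E} — only C is left for (r2,c4).
row 3 has {B,C,E}; column 2 has {A,B,C,E} — only D is left for (r3,c2).
row 3 has {B,C,D,E}; column 4 has {B,C,D,E} — only A is left for (r3,c4).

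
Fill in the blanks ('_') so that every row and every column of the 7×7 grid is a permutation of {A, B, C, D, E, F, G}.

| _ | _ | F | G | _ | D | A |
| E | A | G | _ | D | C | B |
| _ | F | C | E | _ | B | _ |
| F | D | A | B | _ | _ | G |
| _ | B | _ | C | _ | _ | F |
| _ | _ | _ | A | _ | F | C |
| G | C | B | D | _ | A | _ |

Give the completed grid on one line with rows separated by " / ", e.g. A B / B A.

C E F G B D A / E A G F D C B / A F C E G B D / F D A B C E G / D B E C A G F / B G D A E F C / G C B D F A E

row 1 has {A,D,F,G}; column 2 has {A,B,C,D,F} — only E is left for (r1,c2).
row 2 has {A,B,C,D,E,G}; column 4 has {A,B,C,D,E,G} — only F is left for (r2,c4).
row 3 has {B,C,E,F}; column 7 has {A,B,C,F,G} — only D is left for (r3,c7).
row 4 has {A,B,D,F,G}; column 6 has {A,B,C,D,F} — only E is left for (r4,c6).
row 5 has {B,C,F}; column 6 has {A,B,C,D,E,F} — only G is left for (r5,c6).
row 6 has {A,C,F}; column 2 has {A,B,C,D,E,F} — only G is left for (r6,c2).
row 7 has {A,B,C,D,G}; column 7 has {A,B,C,D,F,G} — only E is left for (r7,c7).
row 3 has {B,C,D,E,F}; column 1 has {E,F,G} — only A is left for (r3,c1).
row 3 has {A,B,C,D,E,F}; column 5 has {D} — only G is left for (r3,c5).
row 4 has {A,B,D,E,F,G}; column 5 has {D,G} — only C is left for (r4,c5).
row 5 has {B,C,F,G}; column 1 has {A,E,F,G} — only D is left for (r5,c1).
row 5 has {B,C,D,F,G}; column 3 has {A,B,C,F,G} — only E is left for (r5,c3).
row 5 has {B,C,D,E,F,G}; column 5 has {C,D,G} — only A is left for (r5,c5).
row 6 has {A,C,F,G}; column 1 has {A,D,E,F,G} — only B is left for (r6,c1).
row 6 has {A,B,C,F,G}; column 3 has {A,B,C,E,F,G} — only D is left for (r6,c3).
row 6 has {A,B,C,D,F,G}; column 5 has {A,C,D,G} — only E is left for (r6,c5).
row 7 has {A,B,C,D,E,G}; column 5 has {A,C,D,E,G} — only F is left for (r7,c5).
row 1 has {A,D,E,F,G}; column 1 has {A,B,D,E,F,G} — only C is left for (r1,c1).
row 1 has {A,C,D,E,F,G}; column 5 has {A,C,D,E,F,G} — only B is left for (r1,c5).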